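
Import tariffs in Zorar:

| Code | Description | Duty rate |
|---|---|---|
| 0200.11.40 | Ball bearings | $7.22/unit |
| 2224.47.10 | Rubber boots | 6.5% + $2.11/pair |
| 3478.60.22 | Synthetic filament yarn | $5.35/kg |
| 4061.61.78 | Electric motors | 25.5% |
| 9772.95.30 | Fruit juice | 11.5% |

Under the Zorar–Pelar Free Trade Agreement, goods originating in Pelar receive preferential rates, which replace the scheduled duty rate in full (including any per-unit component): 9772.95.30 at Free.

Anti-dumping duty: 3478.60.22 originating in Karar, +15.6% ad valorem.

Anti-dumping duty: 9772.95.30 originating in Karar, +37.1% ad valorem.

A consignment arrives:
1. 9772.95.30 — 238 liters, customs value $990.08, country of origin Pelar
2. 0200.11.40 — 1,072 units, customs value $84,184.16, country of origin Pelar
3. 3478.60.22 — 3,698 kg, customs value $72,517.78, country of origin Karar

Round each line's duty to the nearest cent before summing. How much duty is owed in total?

$38,836.91

Line 1 (9772.95.30, Pelar, 238 liters, $990.08):
Base rate for 9772.95.30 is 11.5%.
Origin Pelar qualifies under the Zorar–Pelar agreement and 9772.95.30 is covered: preferential rate Free applies instead.
The additional-duty order on 9772.95.30 targets Karar, not Pelar; it does not apply.
Duty = $990.08 × 0% = $0.00.
Line 2 (0200.11.40, Pelar, 1,072 units, $84,184.16):
Base rate for 0200.11.40 is $7.22/unit.
Origin Pelar is the FTA partner but 0200.11.40 is not on the preference list; base rate stands.
Duty = 1,072 × $7.22 = $7,739.84.
Line 3 (3478.60.22, Karar, 3,698 kg, $72,517.78):
Base rate for 3478.60.22 is $5.35/kg.
Additional duty on 3478.60.22 from Karar: +15.6% ad valorem. Applied ad valorem rate = 15.6%.
Duty = $72,517.78 × 15.6% + 3,698 × $5.35 = $31,097.07.
Total = $0.00 + $7,739.84 + $31,097.07 = $38,836.91.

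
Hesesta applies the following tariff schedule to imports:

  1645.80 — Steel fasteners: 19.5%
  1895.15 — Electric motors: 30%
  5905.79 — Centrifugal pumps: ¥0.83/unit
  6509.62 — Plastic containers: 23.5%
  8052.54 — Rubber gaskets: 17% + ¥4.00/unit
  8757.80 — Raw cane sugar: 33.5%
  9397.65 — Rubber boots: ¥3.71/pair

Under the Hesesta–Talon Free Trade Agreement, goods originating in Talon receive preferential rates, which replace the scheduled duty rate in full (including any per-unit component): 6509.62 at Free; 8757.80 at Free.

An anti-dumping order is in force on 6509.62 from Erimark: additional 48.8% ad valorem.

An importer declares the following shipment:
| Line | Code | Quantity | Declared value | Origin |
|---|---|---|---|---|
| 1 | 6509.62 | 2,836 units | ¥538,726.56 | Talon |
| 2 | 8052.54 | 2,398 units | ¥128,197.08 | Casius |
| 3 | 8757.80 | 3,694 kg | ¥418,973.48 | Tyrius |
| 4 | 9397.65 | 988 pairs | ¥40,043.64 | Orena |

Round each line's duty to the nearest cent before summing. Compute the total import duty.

¥175,407.10

Line 1 (6509.62, Talon, 2,836 units, ¥538,726.56):
Base rate for 6509.62 is 23.5%.
Origin Talon qualifies under the Hesesta–Talon agreement and 6509.62 is covered: preferential rate Free applies instead.
The additional-duty order on 6509.62 targets Erimark, not Talon; it does not apply.
Duty = ¥538,726.56 × 0% = ¥0.00.
Line 2 (8052.54, Casius, 2,398 units, ¥128,197.08):
Base rate for 8052.54 is 17% + ¥4.00/unit.
Duty = ¥128,197.08 × 17% + 2,398 × ¥4.00 = ¥31,385.50.
Line 3 (8757.80, Tyrius, 3,694 kg, ¥418,973.48):
Base rate for 8757.80 is 33.5%.
8757.80 has an FTA preferential rate, but origin Tyrius is not Talon; base rate stands.
Duty = ¥418,973.48 × 33.5% = ¥140,356.12.
Line 4 (9397.65, Orena, 988 pairs, ¥40,043.64):
Base rate for 9397.65 is ¥3.71/pair.
Duty = 988 × ¥3.71 = ¥3,665.48.
Total = ¥0.00 + ¥31,385.50 + ¥140,356.12 + ¥3,665.48 = ¥175,407.10.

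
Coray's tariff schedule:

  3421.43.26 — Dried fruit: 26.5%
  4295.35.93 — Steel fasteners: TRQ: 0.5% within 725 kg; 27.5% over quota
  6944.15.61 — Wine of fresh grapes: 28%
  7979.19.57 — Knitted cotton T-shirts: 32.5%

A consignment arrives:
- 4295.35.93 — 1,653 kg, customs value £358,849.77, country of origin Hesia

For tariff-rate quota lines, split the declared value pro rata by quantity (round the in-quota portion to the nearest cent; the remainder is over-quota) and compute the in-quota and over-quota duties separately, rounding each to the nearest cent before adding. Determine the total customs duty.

Line 1 (4295.35.93, Hesia, 1,653 kg, £358,849.77):
Code 4295.35.93 is under a tariff-rate quota (threshold 725 kg). In-quota: 725 kg at 0.5%; over-quota: 928 kg at 27.5%.
Pro-rata value split: in-quota = £358,849.77 × 725/1,653 = £157,390.25; over-quota = £358,849.77 − £157,390.25 = £201,459.52.
In-quota duty = £157,390.25 × 0.5% = £786.95. Over-quota duty = £201,459.52 × 27.5% = £55,401.37.
Line duty = £786.95 + £55,401.37 = £56,188.32.

£56,188.32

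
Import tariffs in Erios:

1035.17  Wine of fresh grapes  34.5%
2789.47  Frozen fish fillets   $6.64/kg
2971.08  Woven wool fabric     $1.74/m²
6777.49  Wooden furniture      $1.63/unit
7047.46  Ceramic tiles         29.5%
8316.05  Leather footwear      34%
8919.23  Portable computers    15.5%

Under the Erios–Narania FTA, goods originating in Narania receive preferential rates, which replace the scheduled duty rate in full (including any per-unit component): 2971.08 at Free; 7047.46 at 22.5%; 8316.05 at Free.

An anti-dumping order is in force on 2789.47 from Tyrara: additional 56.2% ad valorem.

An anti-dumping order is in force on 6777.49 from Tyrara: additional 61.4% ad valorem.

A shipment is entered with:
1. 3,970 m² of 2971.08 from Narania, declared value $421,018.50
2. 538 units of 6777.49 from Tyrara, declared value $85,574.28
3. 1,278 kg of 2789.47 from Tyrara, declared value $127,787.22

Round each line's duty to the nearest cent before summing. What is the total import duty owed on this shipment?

$133,721.89

Line 1 (2971.08, Narania, 3,970 m², $421,018.50):
Base rate for 2971.08 is $1.74/m².
Origin Narania qualifies under the Erios–Narania agreement and 2971.08 is covered: preferential rate Free applies instead.
Duty = $421,018.50 × 0% = $0.00.
Line 2 (6777.49, Tyrara, 538 units, $85,574.28):
Base rate for 6777.49 is $1.63/unit.
Additional duty on 6777.49 from Tyrara: +61.4% ad valorem. Applied ad valorem rate = 61.4%.
Duty = $85,574.28 × 61.4% + 538 × $1.63 = $53,419.55.
Line 3 (2789.47, Tyrara, 1,278 kg, $127,787.22):
Base rate for 2789.47 is $6.64/kg.
Additional duty on 2789.47 from Tyrara: +56.2% ad valorem. Applied ad valorem rate = 56.2%.
Duty = $127,787.22 × 56.2% + 1,278 × $6.64 = $80,302.34.
Total = $0.00 + $53,419.55 + $80,302.34 = $133,721.89.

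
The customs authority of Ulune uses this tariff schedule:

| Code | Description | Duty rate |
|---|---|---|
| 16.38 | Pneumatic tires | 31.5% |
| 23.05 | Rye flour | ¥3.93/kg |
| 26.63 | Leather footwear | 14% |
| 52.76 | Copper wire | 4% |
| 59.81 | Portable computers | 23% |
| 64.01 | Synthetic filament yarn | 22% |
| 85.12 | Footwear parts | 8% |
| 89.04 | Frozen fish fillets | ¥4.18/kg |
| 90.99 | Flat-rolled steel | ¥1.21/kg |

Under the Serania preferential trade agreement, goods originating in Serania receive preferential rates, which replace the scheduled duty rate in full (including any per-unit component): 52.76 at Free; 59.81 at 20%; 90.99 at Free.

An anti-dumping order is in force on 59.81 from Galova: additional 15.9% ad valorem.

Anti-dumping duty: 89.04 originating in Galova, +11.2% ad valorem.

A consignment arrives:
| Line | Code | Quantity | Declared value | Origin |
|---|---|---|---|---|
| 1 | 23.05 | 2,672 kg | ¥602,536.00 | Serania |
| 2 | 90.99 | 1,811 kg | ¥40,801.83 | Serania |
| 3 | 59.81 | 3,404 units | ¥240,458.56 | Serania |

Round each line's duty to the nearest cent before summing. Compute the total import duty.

Line 1 (23.05, Serania, 2,672 kg, ¥602,536.00):
Base rate for 23.05 is ¥3.93/kg.
Origin Serania is the FTA partner but 23.05 is not on the preference list; base rate stands.
Duty = 2,672 × ¥3.93 = ¥10,500.96.
Line 2 (90.99, Serania, 1,811 kg, ¥40,801.83):
Base rate for 90.99 is ¥1.21/kg.
Origin Serania qualifies under the Ulune–Serania agreement and 90.99 is covered: preferential rate Free applies instead.
Duty = ¥40,801.83 × 0% = ¥0.00.
Line 3 (59.81, Serania, 3,404 units, ¥240,458.56):
Base rate for 59.81 is 23%.
Origin Serania qualifies under the Ulune–Serania agreement and 59.81 is covered: preferential rate 20% applies instead.
The additional-duty order on 59.81 targets Galova, not Serania; it does not apply.
Duty = ¥240,458.56 × 20% = ¥48,091.71.
Total = ¥10,500.96 + ¥0.00 + ¥48,091.71 = ¥58,592.67.

¥58,592.67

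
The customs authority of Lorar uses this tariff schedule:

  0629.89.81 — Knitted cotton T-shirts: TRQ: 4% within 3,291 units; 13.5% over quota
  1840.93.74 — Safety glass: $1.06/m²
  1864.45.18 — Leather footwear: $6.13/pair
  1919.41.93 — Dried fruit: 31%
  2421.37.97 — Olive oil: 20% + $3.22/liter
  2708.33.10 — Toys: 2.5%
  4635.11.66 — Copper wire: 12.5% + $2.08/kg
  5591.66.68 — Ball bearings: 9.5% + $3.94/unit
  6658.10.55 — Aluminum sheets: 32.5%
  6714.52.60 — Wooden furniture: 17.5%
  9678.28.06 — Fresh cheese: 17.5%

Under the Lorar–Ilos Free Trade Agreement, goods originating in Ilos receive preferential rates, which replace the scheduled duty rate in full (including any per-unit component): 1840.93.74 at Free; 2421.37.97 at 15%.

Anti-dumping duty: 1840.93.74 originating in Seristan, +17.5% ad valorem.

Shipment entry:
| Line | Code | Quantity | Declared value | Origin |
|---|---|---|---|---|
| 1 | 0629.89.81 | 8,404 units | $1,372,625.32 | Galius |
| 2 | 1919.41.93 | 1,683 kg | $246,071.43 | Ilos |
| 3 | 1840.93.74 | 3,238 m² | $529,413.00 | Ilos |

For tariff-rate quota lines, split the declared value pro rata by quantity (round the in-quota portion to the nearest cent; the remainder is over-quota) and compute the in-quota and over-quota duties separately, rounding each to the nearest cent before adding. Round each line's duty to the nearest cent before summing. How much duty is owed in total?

$210,522.25

Line 1 (0629.89.81, Galius, 8,404 units, $1,372,625.32):
Code 0629.89.81 is under a tariff-rate quota (threshold 3,291 units). In-quota: 3,291 units at 4%; over-quota: 5,113 units at 13.5%.
Pro-rata value split: in-quota = $1,372,625.32 × 3,291/8,404 = $537,519.03; over-quota = $1,372,625.32 − $537,519.03 = $835,106.29.
In-quota duty = $537,519.03 × 4% = $21,500.76. Over-quota duty = $835,106.29 × 13.5% = $112,739.35.
Line duty = $21,500.76 + $112,739.35 = $134,240.11.
Line 2 (1919.41.93, Ilos, 1,683 kg, $246,071.43):
Base rate for 1919.41.93 is 31%.
Origin Ilos is the FTA partner but 1919.41.93 is not on the preference list; base rate stands.
Duty = $246,071.43 × 31% = $76,282.14.
Line 3 (1840.93.74, Ilos, 3,238 m², $529,413.00):
Base rate for 1840.93.74 is $1.06/m².
Origin Ilos qualifies under the Lorar–Ilos agreement and 1840.93.74 is covered: preferential rate Free applies instead.
The additional-duty order on 1840.93.74 targets Seristan, not Ilos; it does not apply.
Duty = $529,413.00 × 0% = $0.00.
Total = $134,240.11 + $76,282.14 + $0.00 = $210,522.25.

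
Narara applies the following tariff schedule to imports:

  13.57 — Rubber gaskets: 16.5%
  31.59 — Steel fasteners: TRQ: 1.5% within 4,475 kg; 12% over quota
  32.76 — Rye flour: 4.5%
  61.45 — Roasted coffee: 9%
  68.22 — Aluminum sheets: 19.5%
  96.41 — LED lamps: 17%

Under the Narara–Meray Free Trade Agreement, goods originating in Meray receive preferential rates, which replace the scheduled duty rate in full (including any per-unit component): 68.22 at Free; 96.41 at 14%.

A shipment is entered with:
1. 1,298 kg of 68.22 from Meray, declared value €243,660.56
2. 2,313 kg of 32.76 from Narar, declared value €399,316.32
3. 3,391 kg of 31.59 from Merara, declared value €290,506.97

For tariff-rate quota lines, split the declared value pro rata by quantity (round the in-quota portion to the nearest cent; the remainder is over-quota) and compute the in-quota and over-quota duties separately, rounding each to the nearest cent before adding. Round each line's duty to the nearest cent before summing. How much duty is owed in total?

€22,326.83

Line 1 (68.22, Meray, 1,298 kg, €243,660.56):
Base rate for 68.22 is 19.5%.
Origin Meray qualifies under the Narara–Meray agreement and 68.22 is covered: preferential rate Free applies instead.
Duty = €243,660.56 × 0% = €0.00.
Line 2 (32.76, Narar, 2,313 kg, €399,316.32):
Base rate for 32.76 is 4.5%.
Duty = €399,316.32 × 4.5% = €17,969.23.
Line 3 (31.59, Merara, 3,391 kg, €290,506.97):
Code 31.59 is under a tariff-rate quota (threshold 4,475 kg). Quantity 3,391 kg is within the quota, so the in-quota rate 1.5% applies to the full value.
Duty = €290,506.97 × 1.5% = €4,357.60.
Total = €0.00 + €17,969.23 + €4,357.60 = €22,326.83.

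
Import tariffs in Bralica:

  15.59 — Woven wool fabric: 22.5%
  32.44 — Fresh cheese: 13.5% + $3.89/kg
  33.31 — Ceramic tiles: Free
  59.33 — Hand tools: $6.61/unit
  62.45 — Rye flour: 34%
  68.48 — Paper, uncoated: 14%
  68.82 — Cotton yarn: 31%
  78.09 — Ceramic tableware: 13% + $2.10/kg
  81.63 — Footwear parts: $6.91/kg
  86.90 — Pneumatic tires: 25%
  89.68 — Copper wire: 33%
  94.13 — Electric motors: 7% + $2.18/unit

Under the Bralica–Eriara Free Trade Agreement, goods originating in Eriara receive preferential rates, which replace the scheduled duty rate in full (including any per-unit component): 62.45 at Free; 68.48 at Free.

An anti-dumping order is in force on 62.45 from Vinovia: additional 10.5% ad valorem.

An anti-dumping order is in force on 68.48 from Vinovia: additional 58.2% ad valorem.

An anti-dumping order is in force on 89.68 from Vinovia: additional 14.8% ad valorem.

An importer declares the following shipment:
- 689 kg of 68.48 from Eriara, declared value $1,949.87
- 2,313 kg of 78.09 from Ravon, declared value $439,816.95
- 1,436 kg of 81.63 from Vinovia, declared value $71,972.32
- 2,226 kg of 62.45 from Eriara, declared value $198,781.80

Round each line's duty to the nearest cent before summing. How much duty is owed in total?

$71,956.26

Line 1 (68.48, Eriara, 689 kg, $1,949.87):
Base rate for 68.48 is 14%.
Origin Eriara qualifies under the Bralica–Eriara agreement and 68.48 is covered: preferential rate Free applies instead.
The additional-duty order on 68.48 targets Vinovia, not Eriara; it does not apply.
Duty = $1,949.87 × 0% = $0.00.
Line 2 (78.09, Ravon, 2,313 kg, $439,816.95):
Base rate for 78.09 is 13% + $2.10/kg.
Duty = $439,816.95 × 13% + 2,313 × $2.10 = $62,033.50.
Line 3 (81.63, Vinovia, 1,436 kg, $71,972.32):
Base rate for 81.63 is $6.91/kg.
Duty = 1,436 × $6.91 = $9,922.76.
Line 4 (62.45, Eriara, 2,226 kg, $198,781.80):
Base rate for 62.45 is 34%.
Origin Eriara qualifies under the Bralica–Eriara agreement and 62.45 is covered: preferential rate Free applies instead.
The additional-duty order on 62.45 targets Vinovia, not Eriara; it does not apply.
Duty = $198,781.80 × 0% = $0.00.
Total = $0.00 + $62,033.50 + $9,922.76 + $0.00 = $71,956.26.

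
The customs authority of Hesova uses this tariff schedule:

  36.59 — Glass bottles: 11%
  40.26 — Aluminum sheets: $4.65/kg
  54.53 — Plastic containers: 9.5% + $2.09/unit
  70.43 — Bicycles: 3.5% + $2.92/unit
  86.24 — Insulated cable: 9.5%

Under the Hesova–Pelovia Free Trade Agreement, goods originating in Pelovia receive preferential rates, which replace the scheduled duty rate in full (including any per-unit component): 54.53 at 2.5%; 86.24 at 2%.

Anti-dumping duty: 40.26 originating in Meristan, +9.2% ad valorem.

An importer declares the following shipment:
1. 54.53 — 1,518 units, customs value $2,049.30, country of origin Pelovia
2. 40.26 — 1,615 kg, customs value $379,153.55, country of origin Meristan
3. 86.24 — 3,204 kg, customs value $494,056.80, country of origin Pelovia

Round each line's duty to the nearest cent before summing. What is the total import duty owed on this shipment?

$52,324.25

Line 1 (54.53, Pelovia, 1,518 units, $2,049.30):
Base rate for 54.53 is 9.5% + $2.09/unit.
Origin Pelovia qualifies under the Hesova–Pelovia agreement and 54.53 is covered: preferential rate 2.5% applies instead.
Duty = $2,049.30 × 2.5% = $51.23.
Line 2 (40.26, Meristan, 1,615 kg, $379,153.55):
Base rate for 40.26 is $4.65/kg.
Additional duty on 40.26 from Meristan: +9.2% ad valorem. Applied ad valorem rate = 9.2%.
Duty = $379,153.55 × 9.2% + 1,615 × $4.65 = $42,391.88.
Line 3 (86.24, Pelovia, 3,204 kg, $494,056.80):
Base rate for 86.24 is 9.5%.
Origin Pelovia qualifies under the Hesova–Pelovia agreement and 86.24 is covered: preferential rate 2% applies instead.
Duty = $494,056.80 × 2% = $9,881.14.
Total = $51.23 + $42,391.88 + $9,881.14 = $52,324.25.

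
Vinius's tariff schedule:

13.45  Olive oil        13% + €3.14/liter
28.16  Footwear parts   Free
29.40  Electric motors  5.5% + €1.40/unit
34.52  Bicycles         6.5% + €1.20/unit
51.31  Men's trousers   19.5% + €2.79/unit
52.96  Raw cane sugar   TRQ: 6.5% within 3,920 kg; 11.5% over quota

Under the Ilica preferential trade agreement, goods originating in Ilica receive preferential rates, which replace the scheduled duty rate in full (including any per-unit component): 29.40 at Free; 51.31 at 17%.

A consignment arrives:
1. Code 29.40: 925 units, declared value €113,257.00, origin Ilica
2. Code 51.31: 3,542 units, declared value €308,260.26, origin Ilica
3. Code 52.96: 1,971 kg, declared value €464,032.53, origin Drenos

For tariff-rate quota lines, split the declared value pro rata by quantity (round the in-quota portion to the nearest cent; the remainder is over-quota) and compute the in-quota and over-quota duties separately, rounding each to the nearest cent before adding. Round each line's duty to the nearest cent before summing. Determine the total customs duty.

€82,566.35

Line 1 (29.40, Ilica, 925 units, €113,257.00):
Base rate for 29.40 is 5.5% + €1.40/unit.
Origin Ilica qualifies under the Vinius–Ilica agreement and 29.40 is covered: preferential rate Free applies instead.
Duty = €113,257.00 × 0% = €0.00.
Line 2 (51.31, Ilica, 3,542 units, €308,260.26):
Base rate for 51.31 is 19.5% + €2.79/unit.
Origin Ilica qualifies under the Vinius–Ilica agreement and 51.31 is covered: preferential rate 17% applies instead.
Duty = €308,260.26 × 17% = €52,404.24.
Line 3 (52.96, Drenos, 1,971 kg, €464,032.53):
Code 52.96 is under a tariff-rate quota (threshold 3,920 kg). Quantity 1,971 kg is within the quota, so the in-quota rate 6.5% applies to the full value.
Duty = €464,032.53 × 6.5% = €30,162.11.
Total = €0.00 + €52,404.24 + €30,162.11 = €82,566.35.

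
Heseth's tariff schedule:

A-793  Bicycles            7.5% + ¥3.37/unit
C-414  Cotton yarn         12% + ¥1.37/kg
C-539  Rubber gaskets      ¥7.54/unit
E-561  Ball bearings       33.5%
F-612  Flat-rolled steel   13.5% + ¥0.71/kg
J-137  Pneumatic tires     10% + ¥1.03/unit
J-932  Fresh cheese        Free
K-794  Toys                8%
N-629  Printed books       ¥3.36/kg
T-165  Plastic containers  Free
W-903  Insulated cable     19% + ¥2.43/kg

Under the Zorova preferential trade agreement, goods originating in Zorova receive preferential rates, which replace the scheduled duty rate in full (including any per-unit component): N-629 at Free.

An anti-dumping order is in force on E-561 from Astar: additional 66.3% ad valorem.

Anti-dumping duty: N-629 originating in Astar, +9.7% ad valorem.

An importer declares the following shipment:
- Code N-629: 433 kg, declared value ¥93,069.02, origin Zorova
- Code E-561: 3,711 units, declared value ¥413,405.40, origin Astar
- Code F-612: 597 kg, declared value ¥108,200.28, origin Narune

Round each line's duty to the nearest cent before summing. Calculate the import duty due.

¥427,609.50

Line 1 (N-629, Zorova, 433 kg, ¥93,069.02):
Base rate for N-629 is ¥3.36/kg.
Origin Zorova qualifies under the Heseth–Zorova agreement and N-629 is covered: preferential rate Free applies instead.
The additional-duty order on N-629 targets Astar, not Zorova; it does not apply.
Duty = ¥93,069.02 × 0% = ¥0.00.
Line 2 (E-561, Astar, 3,711 units, ¥413,405.40):
Base rate for E-561 is 33.5%.
Additional duty on E-561 from Astar: +66.3%. Applied ad valorem rate: 33.5% + 66.3% = 99.8%.
Duty = ¥413,405.40 × 99.8% = ¥412,578.59.
Line 3 (F-612, Narune, 597 kg, ¥108,200.28):
Base rate for F-612 is 13.5% + ¥0.71/kg.
Duty = ¥108,200.28 × 13.5% + 597 × ¥0.71 = ¥15,030.91.
Total = ¥0.00 + ¥412,578.59 + ¥15,030.91 = ¥427,609.50.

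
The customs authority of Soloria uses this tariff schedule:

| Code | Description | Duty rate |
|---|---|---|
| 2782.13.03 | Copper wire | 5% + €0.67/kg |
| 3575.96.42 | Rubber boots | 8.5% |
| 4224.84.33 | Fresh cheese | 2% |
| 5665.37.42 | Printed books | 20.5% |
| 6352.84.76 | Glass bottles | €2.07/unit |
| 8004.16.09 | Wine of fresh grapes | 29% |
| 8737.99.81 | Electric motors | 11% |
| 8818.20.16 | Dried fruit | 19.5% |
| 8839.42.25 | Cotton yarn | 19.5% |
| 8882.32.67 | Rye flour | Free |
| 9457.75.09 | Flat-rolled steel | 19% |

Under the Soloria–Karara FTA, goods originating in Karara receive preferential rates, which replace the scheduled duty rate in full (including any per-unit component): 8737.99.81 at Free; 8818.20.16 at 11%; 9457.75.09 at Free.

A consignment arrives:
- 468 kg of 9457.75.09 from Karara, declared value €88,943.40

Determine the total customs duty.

Line 1 (9457.75.09, Karara, 468 kg, €88,943.40):
Base rate for 9457.75.09 is 19%.
Origin Karara qualifies under the Soloria–Karara agreement and 9457.75.09 is covered: preferential rate Free applies instead.
Duty = €88,943.40 × 0% = €0.00.

€0.00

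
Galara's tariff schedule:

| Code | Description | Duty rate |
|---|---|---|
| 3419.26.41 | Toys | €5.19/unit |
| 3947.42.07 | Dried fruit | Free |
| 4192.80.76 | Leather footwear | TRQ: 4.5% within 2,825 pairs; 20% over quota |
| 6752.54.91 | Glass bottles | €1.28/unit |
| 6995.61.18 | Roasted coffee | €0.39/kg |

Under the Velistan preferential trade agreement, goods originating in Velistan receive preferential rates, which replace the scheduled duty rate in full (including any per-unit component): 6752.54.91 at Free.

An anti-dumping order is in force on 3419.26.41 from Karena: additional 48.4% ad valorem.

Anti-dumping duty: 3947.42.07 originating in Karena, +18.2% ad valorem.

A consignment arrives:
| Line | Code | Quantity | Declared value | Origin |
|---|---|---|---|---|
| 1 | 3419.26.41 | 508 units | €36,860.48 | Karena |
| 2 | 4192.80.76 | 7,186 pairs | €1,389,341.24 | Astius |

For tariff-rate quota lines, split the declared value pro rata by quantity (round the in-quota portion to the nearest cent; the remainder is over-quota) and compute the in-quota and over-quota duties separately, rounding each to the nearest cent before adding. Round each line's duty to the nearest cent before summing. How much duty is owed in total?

Line 1 (3419.26.41, Karena, 508 units, €36,860.48):
Base rate for 3419.26.41 is €5.19/unit.
Additional duty on 3419.26.41 from Karena: +48.4% ad valorem. Applied ad valorem rate = 48.4%.
Duty = €36,860.48 × 48.4% + 508 × €5.19 = €20,476.99.
Line 2 (4192.80.76, Astius, 7,186 pairs, €1,389,341.24):
Code 4192.80.76 is under a tariff-rate quota (threshold 2,825 pairs). In-quota: 2,825 pairs at 4.5%; over-quota: 4,361 pairs at 20%.
Pro-rata value split: in-quota = €1,389,341.24 × 2,825/7,186 = €546,185.50; over-quota = €1,389,341.24 − €546,185.50 = €843,155.74.
In-quota duty = €546,185.50 × 4.5% = €24,578.35. Over-quota duty = €843,155.74 × 20% = €168,631.15.
Line duty = €24,578.35 + €168,631.15 = €193,209.50.
Total = €20,476.99 + €193,209.50 = €213,686.49.

€213,686.49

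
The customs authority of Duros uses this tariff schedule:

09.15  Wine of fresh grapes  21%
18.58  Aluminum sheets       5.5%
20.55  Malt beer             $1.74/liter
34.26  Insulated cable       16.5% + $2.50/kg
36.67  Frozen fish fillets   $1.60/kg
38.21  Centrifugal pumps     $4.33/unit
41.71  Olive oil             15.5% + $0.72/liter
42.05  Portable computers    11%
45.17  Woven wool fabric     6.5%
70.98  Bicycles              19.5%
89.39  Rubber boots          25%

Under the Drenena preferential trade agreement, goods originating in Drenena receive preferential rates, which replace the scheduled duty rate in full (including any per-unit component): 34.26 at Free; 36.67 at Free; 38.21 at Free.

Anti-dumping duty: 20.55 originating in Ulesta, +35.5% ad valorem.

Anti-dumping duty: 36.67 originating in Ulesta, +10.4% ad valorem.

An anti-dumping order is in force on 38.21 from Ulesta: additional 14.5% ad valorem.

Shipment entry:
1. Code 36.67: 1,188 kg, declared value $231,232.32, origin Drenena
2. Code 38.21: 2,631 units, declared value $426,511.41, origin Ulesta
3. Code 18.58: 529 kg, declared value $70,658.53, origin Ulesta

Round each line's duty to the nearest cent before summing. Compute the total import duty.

$77,122.60

Line 1 (36.67, Drenena, 1,188 kg, $231,232.32):
Base rate for 36.67 is $1.60/kg.
Origin Drenena qualifies under the Duros–Drenena agreement and 36.67 is covered: preferential rate Free applies instead.
The additional-duty order on 36.67 targets Ulesta, not Drenena; it does not apply.
Duty = $231,232.32 × 0% = $0.00.
Line 2 (38.21, Ulesta, 2,631 units, $426,511.41):
Base rate for 38.21 is $4.33/unit.
38.21 has an FTA preferential rate, but origin Ulesta is not Drenena; base rate stands.
Additional duty on 38.21 from Ulesta: +14.5% ad valorem. Applied ad valorem rate = 14.5%.
Duty = $426,511.41 × 14.5% + 2,631 × $4.33 = $73,236.38.
Line 3 (18.58, Ulesta, 529 kg, $70,658.53):
Base rate for 18.58 is 5.5%.
Duty = $70,658.53 × 5.5% = $3,886.22.
Total = $0.00 + $73,236.38 + $3,886.22 = $77,122.60.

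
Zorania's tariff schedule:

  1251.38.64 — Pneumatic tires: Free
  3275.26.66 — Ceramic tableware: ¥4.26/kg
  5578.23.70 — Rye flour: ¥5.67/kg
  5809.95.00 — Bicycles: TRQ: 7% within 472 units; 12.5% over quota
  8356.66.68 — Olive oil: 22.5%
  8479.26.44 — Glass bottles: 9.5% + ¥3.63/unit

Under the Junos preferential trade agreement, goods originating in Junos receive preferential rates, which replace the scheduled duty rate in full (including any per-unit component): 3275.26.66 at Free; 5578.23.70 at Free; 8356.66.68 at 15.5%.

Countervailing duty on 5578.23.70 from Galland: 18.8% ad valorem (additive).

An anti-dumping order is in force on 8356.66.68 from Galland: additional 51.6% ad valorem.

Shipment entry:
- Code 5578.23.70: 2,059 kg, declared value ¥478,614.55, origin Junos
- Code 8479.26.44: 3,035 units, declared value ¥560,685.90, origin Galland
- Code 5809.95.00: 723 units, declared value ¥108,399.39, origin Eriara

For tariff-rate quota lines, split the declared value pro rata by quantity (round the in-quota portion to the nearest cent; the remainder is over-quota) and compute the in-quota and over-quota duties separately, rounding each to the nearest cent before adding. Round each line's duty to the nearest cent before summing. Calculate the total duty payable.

Line 1 (5578.23.70, Junos, 2,059 kg, ¥478,614.55):
Base rate for 5578.23.70 is ¥5.67/kg.
Origin Junos qualifies under the Zorania–Junos agreement and 5578.23.70 is covered: preferential rate Free applies instead.
The additional-duty order on 5578.23.70 targets Galland, not Junos; it does not apply.
Duty = ¥478,614.55 × 0% = ¥0.00.
Line 2 (8479.26.44, Galland, 3,035 units, ¥560,685.90):
Base rate for 8479.26.44 is 9.5% + ¥3.63/unit.
Duty = ¥560,685.90 × 9.5% + 3,035 × ¥3.63 = ¥64,282.21.
Line 3 (5809.95.00, Eriara, 723 units, ¥108,399.39):
Code 5809.95.00 is under a tariff-rate quota (threshold 472 units). In-quota: 472 units at 7%; over-quota: 251 units at 12.5%.
Pro-rata value split: in-quota = ¥108,399.39 × 472/723 = ¥70,766.96; over-quota = ¥108,399.39 − ¥70,766.96 = ¥37,632.43.
In-quota duty = ¥70,766.96 × 7% = ¥4,953.69. Over-quota duty = ¥37,632.43 × 12.5% = ¥4,704.05.
Line duty = ¥4,953.69 + ¥4,704.05 = ¥9,657.74.
Total = ¥0.00 + ¥64,282.21 + ¥9,657.74 = ¥73,939.95.

¥73,939.95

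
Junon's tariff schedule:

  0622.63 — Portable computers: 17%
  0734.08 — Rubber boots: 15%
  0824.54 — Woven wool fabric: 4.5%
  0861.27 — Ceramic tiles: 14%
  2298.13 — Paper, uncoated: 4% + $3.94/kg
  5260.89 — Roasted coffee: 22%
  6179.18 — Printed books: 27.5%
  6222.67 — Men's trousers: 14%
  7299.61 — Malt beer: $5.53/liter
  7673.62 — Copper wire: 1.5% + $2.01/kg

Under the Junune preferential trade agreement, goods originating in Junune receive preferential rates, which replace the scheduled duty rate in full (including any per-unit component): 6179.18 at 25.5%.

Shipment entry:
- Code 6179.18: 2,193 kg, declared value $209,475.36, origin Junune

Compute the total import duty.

Line 1 (6179.18, Junune, 2,193 kg, $209,475.36):
Base rate for 6179.18 is 27.5%.
Origin Junune qualifies under the Junon–Junune agreement and 6179.18 is covered: preferential rate 25.5% applies instead.
Duty = $209,475.36 × 25.5% = $53,416.22.

$53,416.22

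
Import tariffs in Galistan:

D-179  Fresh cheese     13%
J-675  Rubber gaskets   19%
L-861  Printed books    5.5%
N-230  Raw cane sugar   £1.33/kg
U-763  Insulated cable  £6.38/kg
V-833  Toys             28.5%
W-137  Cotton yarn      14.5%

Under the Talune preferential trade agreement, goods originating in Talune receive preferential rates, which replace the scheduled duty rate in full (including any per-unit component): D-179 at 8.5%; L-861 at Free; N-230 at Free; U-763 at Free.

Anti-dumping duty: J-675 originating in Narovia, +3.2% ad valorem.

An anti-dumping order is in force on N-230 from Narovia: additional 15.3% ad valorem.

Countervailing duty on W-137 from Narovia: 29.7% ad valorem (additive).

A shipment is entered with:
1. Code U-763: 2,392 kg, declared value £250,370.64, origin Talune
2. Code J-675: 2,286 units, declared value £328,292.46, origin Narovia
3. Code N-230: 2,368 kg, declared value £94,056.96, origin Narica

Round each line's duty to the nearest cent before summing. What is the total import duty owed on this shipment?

£76,030.37

Line 1 (U-763, Talune, 2,392 kg, £250,370.64):
Base rate for U-763 is £6.38/kg.
Origin Talune qualifies under the Galistan–Talune agreement and U-763 is covered: preferential rate Free applies instead.
Duty = £250,370.64 × 0% = £0.00.
Line 2 (J-675, Narovia, 2,286 units, £328,292.46):
Base rate for J-675 is 19%.
Additional duty on J-675 from Narovia: +3.2%. Applied ad valorem rate: 19% + 3.2% = 22.2%.
Duty = £328,292.46 × 22.2% = £72,880.93.
Line 3 (N-230, Narica, 2,368 kg, £94,056.96):
Base rate for N-230 is £1.33/kg.
N-230 has an FTA preferential rate, but origin Narica is not Talune; base rate stands.
The additional-duty order on N-230 targets Narovia, not Narica; it does not apply.
Duty = 2,368 × £1.33 = £3,149.44.
Total = £0.00 + £72,880.93 + £3,149.44 = £76,030.37.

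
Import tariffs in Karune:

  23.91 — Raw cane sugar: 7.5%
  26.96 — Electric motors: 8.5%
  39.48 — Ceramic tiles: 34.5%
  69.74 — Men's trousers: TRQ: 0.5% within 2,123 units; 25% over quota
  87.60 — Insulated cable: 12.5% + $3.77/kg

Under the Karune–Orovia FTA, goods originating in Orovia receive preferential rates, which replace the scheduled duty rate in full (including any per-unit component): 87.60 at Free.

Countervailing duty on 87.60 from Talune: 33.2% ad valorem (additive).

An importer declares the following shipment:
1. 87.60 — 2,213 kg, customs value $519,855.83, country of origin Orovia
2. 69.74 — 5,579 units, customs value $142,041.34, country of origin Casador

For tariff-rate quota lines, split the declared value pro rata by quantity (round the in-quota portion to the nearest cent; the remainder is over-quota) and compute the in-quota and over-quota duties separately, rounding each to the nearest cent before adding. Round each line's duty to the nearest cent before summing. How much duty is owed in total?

$22,267.70

Line 1 (87.60, Orovia, 2,213 kg, $519,855.83):
Base rate for 87.60 is 12.5% + $3.77/kg.
Origin Orovia qualifies under the Karune–Orovia agreement and 87.60 is covered: preferential rate Free applies instead.
The additional-duty order on 87.60 targets Talune, not Orovia; it does not apply.
Duty = $519,855.83 × 0% = $0.00.
Line 2 (69.74, Casador, 5,579 units, $142,041.34):
Code 69.74 is under a tariff-rate quota (threshold 2,123 units). In-quota: 2,123 units at 0.5%; over-quota: 3,456 units at 25%.
Pro-rata value split: in-quota = $142,041.34 × 2,123/5,579 = $54,051.58; over-quota = $142,041.34 − $54,051.58 = $87,989.76.
In-quota duty = $54,051.58 × 0.5% = $270.26. Over-quota duty = $87,989.76 × 25% = $21,997.44.
Line duty = $270.26 + $21,997.44 = $22,267.70.
Total = $0.00 + $22,267.70 = $22,267.70.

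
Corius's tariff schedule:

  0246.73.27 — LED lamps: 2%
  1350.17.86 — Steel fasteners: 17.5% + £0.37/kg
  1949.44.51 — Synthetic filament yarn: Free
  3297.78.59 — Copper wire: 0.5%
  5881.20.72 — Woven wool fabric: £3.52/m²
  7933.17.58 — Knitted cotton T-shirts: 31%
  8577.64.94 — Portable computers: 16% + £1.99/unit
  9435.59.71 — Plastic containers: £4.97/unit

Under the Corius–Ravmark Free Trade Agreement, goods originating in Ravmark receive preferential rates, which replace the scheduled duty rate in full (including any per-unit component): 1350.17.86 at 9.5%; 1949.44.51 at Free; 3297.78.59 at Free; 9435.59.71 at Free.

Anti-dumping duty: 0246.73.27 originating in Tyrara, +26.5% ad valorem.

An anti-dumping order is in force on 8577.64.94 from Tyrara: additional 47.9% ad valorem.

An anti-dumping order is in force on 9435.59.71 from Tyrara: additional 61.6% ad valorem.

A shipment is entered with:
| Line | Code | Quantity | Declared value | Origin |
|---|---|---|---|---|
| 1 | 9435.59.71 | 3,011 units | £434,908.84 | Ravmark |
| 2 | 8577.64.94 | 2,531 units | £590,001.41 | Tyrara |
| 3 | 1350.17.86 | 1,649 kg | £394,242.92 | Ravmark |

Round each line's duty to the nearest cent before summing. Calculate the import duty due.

£419,500.67

Line 1 (9435.59.71, Ravmark, 3,011 units, £434,908.84):
Base rate for 9435.59.71 is £4.97/unit.
Origin Ravmark qualifies under the Corius–Ravmark agreement and 9435.59.71 is covered: preferential rate Free applies instead.
The additional-duty order on 9435.59.71 targets Tyrara, not Ravmark; it does not apply.
Duty = £434,908.84 × 0% = £0.00.
Line 2 (8577.64.94, Tyrara, 2,531 units, £590,001.41):
Base rate for 8577.64.94 is 16% + £1.99/unit.
Additional duty on 8577.64.94 from Tyrara: +47.9%. Applied ad valorem rate: 16% + 47.9% = 63.9%.
Duty = £590,001.41 × 63.9% + 2,531 × £1.99 = £382,047.59.
Line 3 (1350.17.86, Ravmark, 1,649 kg, £394,242.92):
Base rate for 1350.17.86 is 17.5% + £0.37/kg.
Origin Ravmark qualifies under the Corius–Ravmark agreement and 1350.17.86 is covered: preferential rate 9.5% applies instead.
Duty = £394,242.92 × 9.5% = £37,453.08.
Total = £0.00 + £382,047.59 + £37,453.08 = £419,500.67.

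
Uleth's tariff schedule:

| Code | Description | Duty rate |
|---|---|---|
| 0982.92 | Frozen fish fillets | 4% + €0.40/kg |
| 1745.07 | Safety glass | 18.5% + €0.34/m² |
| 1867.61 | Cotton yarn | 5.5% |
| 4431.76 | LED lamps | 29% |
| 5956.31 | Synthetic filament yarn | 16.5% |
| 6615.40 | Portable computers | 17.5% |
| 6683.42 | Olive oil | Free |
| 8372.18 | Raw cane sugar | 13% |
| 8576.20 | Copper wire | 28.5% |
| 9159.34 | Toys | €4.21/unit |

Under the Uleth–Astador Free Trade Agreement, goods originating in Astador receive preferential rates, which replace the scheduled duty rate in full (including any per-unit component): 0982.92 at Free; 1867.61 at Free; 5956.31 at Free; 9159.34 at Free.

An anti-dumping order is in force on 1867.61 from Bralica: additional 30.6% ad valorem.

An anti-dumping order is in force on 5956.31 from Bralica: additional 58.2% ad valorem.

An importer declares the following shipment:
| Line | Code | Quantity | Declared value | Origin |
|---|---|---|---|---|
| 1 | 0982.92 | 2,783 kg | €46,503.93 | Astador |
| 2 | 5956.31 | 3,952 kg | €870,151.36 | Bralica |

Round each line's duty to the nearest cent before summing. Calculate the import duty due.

€650,003.07

Line 1 (0982.92, Astador, 2,783 kg, €46,503.93):
Base rate for 0982.92 is 4% + €0.40/kg.
Origin Astador qualifies under the Uleth–Astador agreement and 0982.92 is covered: preferential rate Free applies instead.
Duty = €46,503.93 × 0% = €0.00.
Line 2 (5956.31, Bralica, 3,952 kg, €870,151.36):
Base rate for 5956.31 is 16.5%.
5956.31 has an FTA preferential rate, but origin Bralica is not Astador; base rate stands.
Additional duty on 5956.31 from Bralica: +58.2%. Applied ad valorem rate: 16.5% + 58.2% = 74.7%.
Duty = €870,151.36 × 74.7% = €650,003.07.
Total = €0.00 + €650,003.07 = €650,003.07.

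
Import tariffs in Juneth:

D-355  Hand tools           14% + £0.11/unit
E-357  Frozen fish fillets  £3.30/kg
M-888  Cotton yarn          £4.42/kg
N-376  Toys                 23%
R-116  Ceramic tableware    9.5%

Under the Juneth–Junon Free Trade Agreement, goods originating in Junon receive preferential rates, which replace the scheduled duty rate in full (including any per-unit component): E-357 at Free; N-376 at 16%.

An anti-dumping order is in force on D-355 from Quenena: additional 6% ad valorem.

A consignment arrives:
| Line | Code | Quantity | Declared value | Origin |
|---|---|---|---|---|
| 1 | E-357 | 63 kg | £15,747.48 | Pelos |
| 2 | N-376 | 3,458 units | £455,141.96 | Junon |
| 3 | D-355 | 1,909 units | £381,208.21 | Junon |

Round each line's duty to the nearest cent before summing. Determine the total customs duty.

£126,609.75

Line 1 (E-357, Pelos, 63 kg, £15,747.48):
Base rate for E-357 is £3.30/kg.
E-357 has an FTA preferential rate, but origin Pelos is not Junon; base rate stands.
Duty = 63 × £3.30 = £207.90.
Line 2 (N-376, Junon, 3,458 units, £455,141.96):
Base rate for N-376 is 23%.
Origin Junon qualifies under the Juneth–Junon agreement and N-376 is covered: preferential rate 16% applies instead.
Duty = £455,141.96 × 16% = £72,822.71.
Line 3 (D-355, Junon, 1,909 units, £381,208.21):
Base rate for D-355 is 14% + £0.11/unit.
Origin Junon is the FTA partner but D-355 is not on the preference list; base rate stands.
The additional-duty order on D-355 targets Quenena, not Junon; it does not apply.
Duty = £381,208.21 × 14% + 1,909 × £0.11 = £53,579.14.
Total = £207.90 + £72,822.71 + £53,579.14 = £126,609.75.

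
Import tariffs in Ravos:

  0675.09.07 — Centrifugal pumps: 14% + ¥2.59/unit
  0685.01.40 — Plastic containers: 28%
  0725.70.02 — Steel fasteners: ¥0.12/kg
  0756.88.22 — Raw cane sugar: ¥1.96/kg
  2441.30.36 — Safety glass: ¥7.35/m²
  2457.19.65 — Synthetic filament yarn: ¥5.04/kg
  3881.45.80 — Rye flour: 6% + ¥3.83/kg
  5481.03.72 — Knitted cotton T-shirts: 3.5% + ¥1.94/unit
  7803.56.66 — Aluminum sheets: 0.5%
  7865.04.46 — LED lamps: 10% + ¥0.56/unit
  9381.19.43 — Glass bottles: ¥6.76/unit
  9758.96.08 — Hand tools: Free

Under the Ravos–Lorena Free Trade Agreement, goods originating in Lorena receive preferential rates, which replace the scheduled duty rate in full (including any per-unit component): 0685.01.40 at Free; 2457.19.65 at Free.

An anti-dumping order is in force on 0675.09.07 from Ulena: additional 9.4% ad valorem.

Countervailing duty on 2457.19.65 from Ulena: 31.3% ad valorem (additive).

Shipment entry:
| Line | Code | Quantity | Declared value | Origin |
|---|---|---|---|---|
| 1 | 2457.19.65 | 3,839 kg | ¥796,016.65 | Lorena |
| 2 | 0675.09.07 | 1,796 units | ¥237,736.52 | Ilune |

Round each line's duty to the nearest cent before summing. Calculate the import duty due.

Line 1 (2457.19.65, Lorena, 3,839 kg, ¥796,016.65):
Base rate for 2457.19.65 is ¥5.04/kg.
Origin Lorena qualifies under the Ravos–Lorena agreement and 2457.19.65 is covered: preferential rate Free applies instead.
The additional-duty order on 2457.19.65 targets Ulena, not Lorena; it does not apply.
Duty = ¥796,016.65 × 0% = ¥0.00.
Line 2 (0675.09.07, Ilune, 1,796 units, ¥237,736.52):
Base rate for 0675.09.07 is 14% + ¥2.59/unit.
The additional-duty order on 0675.09.07 targets Ulena, not Ilune; it does not apply.
Duty = ¥237,736.52 × 14% + 1,796 × ¥2.59 = ¥37,934.75.
Total = ¥0.00 + ¥37,934.75 = ¥37,934.75.

¥37,934.75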